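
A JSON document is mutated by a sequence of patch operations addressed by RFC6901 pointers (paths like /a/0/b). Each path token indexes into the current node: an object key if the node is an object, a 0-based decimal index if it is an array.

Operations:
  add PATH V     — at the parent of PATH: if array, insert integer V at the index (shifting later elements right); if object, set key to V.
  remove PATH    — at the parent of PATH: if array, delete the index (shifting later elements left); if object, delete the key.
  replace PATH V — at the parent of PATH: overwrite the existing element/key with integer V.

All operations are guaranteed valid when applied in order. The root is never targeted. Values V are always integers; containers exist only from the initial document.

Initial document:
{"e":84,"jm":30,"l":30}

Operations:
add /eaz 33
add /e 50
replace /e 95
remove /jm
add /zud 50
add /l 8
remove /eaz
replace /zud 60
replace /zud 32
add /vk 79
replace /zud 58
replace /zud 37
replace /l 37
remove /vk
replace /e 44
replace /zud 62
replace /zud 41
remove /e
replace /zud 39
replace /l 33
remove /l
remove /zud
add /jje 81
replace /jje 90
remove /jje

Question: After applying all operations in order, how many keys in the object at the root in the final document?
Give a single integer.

Answer: 0

Derivation:
After op 1 (add /eaz 33): {"e":84,"eaz":33,"jm":30,"l":30}
After op 2 (add /e 50): {"e":50,"eaz":33,"jm":30,"l":30}
After op 3 (replace /e 95): {"e":95,"eaz":33,"jm":30,"l":30}
After op 4 (remove /jm): {"e":95,"eaz":33,"l":30}
After op 5 (add /zud 50): {"e":95,"eaz":33,"l":30,"zud":50}
After op 6 (add /l 8): {"e":95,"eaz":33,"l":8,"zud":50}
After op 7 (remove /eaz): {"e":95,"l":8,"zud":50}
After op 8 (replace /zud 60): {"e":95,"l":8,"zud":60}
After op 9 (replace /zud 32): {"e":95,"l":8,"zud":32}
After op 10 (add /vk 79): {"e":95,"l":8,"vk":79,"zud":32}
After op 11 (replace /zud 58): {"e":95,"l":8,"vk":79,"zud":58}
After op 12 (replace /zud 37): {"e":95,"l":8,"vk":79,"zud":37}
After op 13 (replace /l 37): {"e":95,"l":37,"vk":79,"zud":37}
After op 14 (remove /vk): {"e":95,"l":37,"zud":37}
After op 15 (replace /e 44): {"e":44,"l":37,"zud":37}
After op 16 (replace /zud 62): {"e":44,"l":37,"zud":62}
After op 17 (replace /zud 41): {"e":44,"l":37,"zud":41}
After op 18 (remove /e): {"l":37,"zud":41}
After op 19 (replace /zud 39): {"l":37,"zud":39}
After op 20 (replace /l 33): {"l":33,"zud":39}
After op 21 (remove /l): {"zud":39}
After op 22 (remove /zud): {}
After op 23 (add /jje 81): {"jje":81}
After op 24 (replace /jje 90): {"jje":90}
After op 25 (remove /jje): {}
Size at the root: 0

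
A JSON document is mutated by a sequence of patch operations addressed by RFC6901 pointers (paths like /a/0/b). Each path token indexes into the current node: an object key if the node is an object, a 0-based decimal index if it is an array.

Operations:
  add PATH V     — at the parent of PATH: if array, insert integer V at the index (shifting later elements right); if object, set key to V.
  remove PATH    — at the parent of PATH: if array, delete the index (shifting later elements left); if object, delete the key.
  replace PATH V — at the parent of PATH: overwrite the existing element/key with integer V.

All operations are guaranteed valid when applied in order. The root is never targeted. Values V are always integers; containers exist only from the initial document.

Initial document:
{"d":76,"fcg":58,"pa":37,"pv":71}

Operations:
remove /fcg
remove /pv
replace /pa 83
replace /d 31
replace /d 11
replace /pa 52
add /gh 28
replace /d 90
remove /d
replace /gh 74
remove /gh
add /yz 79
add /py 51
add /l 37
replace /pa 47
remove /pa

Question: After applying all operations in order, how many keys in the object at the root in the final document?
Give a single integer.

Answer: 3

Derivation:
After op 1 (remove /fcg): {"d":76,"pa":37,"pv":71}
After op 2 (remove /pv): {"d":76,"pa":37}
After op 3 (replace /pa 83): {"d":76,"pa":83}
After op 4 (replace /d 31): {"d":31,"pa":83}
After op 5 (replace /d 11): {"d":11,"pa":83}
After op 6 (replace /pa 52): {"d":11,"pa":52}
After op 7 (add /gh 28): {"d":11,"gh":28,"pa":52}
After op 8 (replace /d 90): {"d":90,"gh":28,"pa":52}
After op 9 (remove /d): {"gh":28,"pa":52}
After op 10 (replace /gh 74): {"gh":74,"pa":52}
After op 11 (remove /gh): {"pa":52}
After op 12 (add /yz 79): {"pa":52,"yz":79}
After op 13 (add /py 51): {"pa":52,"py":51,"yz":79}
After op 14 (add /l 37): {"l":37,"pa":52,"py":51,"yz":79}
After op 15 (replace /pa 47): {"l":37,"pa":47,"py":51,"yz":79}
After op 16 (remove /pa): {"l":37,"py":51,"yz":79}
Size at the root: 3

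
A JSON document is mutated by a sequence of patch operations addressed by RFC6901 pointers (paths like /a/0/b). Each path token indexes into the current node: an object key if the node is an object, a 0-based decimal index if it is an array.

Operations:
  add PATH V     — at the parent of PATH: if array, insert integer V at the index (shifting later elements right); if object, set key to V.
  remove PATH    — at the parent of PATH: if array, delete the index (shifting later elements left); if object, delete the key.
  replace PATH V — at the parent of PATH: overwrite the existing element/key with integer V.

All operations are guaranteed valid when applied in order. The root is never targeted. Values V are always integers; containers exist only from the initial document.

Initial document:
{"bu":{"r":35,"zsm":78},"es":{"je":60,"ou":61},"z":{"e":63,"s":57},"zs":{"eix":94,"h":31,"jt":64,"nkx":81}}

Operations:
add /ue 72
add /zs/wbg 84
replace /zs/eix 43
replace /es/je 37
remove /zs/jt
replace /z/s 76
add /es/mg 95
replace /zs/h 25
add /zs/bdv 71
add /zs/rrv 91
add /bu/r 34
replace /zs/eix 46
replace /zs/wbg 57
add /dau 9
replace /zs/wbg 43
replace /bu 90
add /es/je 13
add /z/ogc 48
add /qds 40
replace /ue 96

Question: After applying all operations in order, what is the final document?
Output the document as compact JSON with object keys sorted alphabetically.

Answer: {"bu":90,"dau":9,"es":{"je":13,"mg":95,"ou":61},"qds":40,"ue":96,"z":{"e":63,"ogc":48,"s":76},"zs":{"bdv":71,"eix":46,"h":25,"nkx":81,"rrv":91,"wbg":43}}

Derivation:
After op 1 (add /ue 72): {"bu":{"r":35,"zsm":78},"es":{"je":60,"ou":61},"ue":72,"z":{"e":63,"s":57},"zs":{"eix":94,"h":31,"jt":64,"nkx":81}}
After op 2 (add /zs/wbg 84): {"bu":{"r":35,"zsm":78},"es":{"je":60,"ou":61},"ue":72,"z":{"e":63,"s":57},"zs":{"eix":94,"h":31,"jt":64,"nkx":81,"wbg":84}}
After op 3 (replace /zs/eix 43): {"bu":{"r":35,"zsm":78},"es":{"je":60,"ou":61},"ue":72,"z":{"e":63,"s":57},"zs":{"eix":43,"h":31,"jt":64,"nkx":81,"wbg":84}}
After op 4 (replace /es/je 37): {"bu":{"r":35,"zsm":78},"es":{"je":37,"ou":61},"ue":72,"z":{"e":63,"s":57},"zs":{"eix":43,"h":31,"jt":64,"nkx":81,"wbg":84}}
After op 5 (remove /zs/jt): {"bu":{"r":35,"zsm":78},"es":{"je":37,"ou":61},"ue":72,"z":{"e":63,"s":57},"zs":{"eix":43,"h":31,"nkx":81,"wbg":84}}
After op 6 (replace /z/s 76): {"bu":{"r":35,"zsm":78},"es":{"je":37,"ou":61},"ue":72,"z":{"e":63,"s":76},"zs":{"eix":43,"h":31,"nkx":81,"wbg":84}}
After op 7 (add /es/mg 95): {"bu":{"r":35,"zsm":78},"es":{"je":37,"mg":95,"ou":61},"ue":72,"z":{"e":63,"s":76},"zs":{"eix":43,"h":31,"nkx":81,"wbg":84}}
After op 8 (replace /zs/h 25): {"bu":{"r":35,"zsm":78},"es":{"je":37,"mg":95,"ou":61},"ue":72,"z":{"e":63,"s":76},"zs":{"eix":43,"h":25,"nkx":81,"wbg":84}}
After op 9 (add /zs/bdv 71): {"bu":{"r":35,"zsm":78},"es":{"je":37,"mg":95,"ou":61},"ue":72,"z":{"e":63,"s":76},"zs":{"bdv":71,"eix":43,"h":25,"nkx":81,"wbg":84}}
After op 10 (add /zs/rrv 91): {"bu":{"r":35,"zsm":78},"es":{"je":37,"mg":95,"ou":61},"ue":72,"z":{"e":63,"s":76},"zs":{"bdv":71,"eix":43,"h":25,"nkx":81,"rrv":91,"wbg":84}}
After op 11 (add /bu/r 34): {"bu":{"r":34,"zsm":78},"es":{"je":37,"mg":95,"ou":61},"ue":72,"z":{"e":63,"s":76},"zs":{"bdv":71,"eix":43,"h":25,"nkx":81,"rrv":91,"wbg":84}}
After op 12 (replace /zs/eix 46): {"bu":{"r":34,"zsm":78},"es":{"je":37,"mg":95,"ou":61},"ue":72,"z":{"e":63,"s":76},"zs":{"bdv":71,"eix":46,"h":25,"nkx":81,"rrv":91,"wbg":84}}
After op 13 (replace /zs/wbg 57): {"bu":{"r":34,"zsm":78},"es":{"je":37,"mg":95,"ou":61},"ue":72,"z":{"e":63,"s":76},"zs":{"bdv":71,"eix":46,"h":25,"nkx":81,"rrv":91,"wbg":57}}
After op 14 (add /dau 9): {"bu":{"r":34,"zsm":78},"dau":9,"es":{"je":37,"mg":95,"ou":61},"ue":72,"z":{"e":63,"s":76},"zs":{"bdv":71,"eix":46,"h":25,"nkx":81,"rrv":91,"wbg":57}}
After op 15 (replace /zs/wbg 43): {"bu":{"r":34,"zsm":78},"dau":9,"es":{"je":37,"mg":95,"ou":61},"ue":72,"z":{"e":63,"s":76},"zs":{"bdv":71,"eix":46,"h":25,"nkx":81,"rrv":91,"wbg":43}}
After op 16 (replace /bu 90): {"bu":90,"dau":9,"es":{"je":37,"mg":95,"ou":61},"ue":72,"z":{"e":63,"s":76},"zs":{"bdv":71,"eix":46,"h":25,"nkx":81,"rrv":91,"wbg":43}}
After op 17 (add /es/je 13): {"bu":90,"dau":9,"es":{"je":13,"mg":95,"ou":61},"ue":72,"z":{"e":63,"s":76},"zs":{"bdv":71,"eix":46,"h":25,"nkx":81,"rrv":91,"wbg":43}}
After op 18 (add /z/ogc 48): {"bu":90,"dau":9,"es":{"je":13,"mg":95,"ou":61},"ue":72,"z":{"e":63,"ogc":48,"s":76},"zs":{"bdv":71,"eix":46,"h":25,"nkx":81,"rrv":91,"wbg":43}}
After op 19 (add /qds 40): {"bu":90,"dau":9,"es":{"je":13,"mg":95,"ou":61},"qds":40,"ue":72,"z":{"e":63,"ogc":48,"s":76},"zs":{"bdv":71,"eix":46,"h":25,"nkx":81,"rrv":91,"wbg":43}}
After op 20 (replace /ue 96): {"bu":90,"dau":9,"es":{"je":13,"mg":95,"ou":61},"qds":40,"ue":96,"z":{"e":63,"ogc":48,"s":76},"zs":{"bdv":71,"eix":46,"h":25,"nkx":81,"rrv":91,"wbg":43}}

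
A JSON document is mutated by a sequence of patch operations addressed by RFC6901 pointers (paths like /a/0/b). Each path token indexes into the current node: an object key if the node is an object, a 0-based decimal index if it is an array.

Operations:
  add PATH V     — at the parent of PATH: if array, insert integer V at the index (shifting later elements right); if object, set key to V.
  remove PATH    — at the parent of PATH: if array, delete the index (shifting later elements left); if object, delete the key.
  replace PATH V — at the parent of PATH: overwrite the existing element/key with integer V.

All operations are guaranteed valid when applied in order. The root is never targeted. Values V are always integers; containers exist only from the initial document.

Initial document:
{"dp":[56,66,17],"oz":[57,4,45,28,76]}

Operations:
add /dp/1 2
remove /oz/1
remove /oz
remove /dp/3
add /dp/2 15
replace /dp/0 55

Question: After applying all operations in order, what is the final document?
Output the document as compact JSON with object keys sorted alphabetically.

After op 1 (add /dp/1 2): {"dp":[56,2,66,17],"oz":[57,4,45,28,76]}
After op 2 (remove /oz/1): {"dp":[56,2,66,17],"oz":[57,45,28,76]}
After op 3 (remove /oz): {"dp":[56,2,66,17]}
After op 4 (remove /dp/3): {"dp":[56,2,66]}
After op 5 (add /dp/2 15): {"dp":[56,2,15,66]}
After op 6 (replace /dp/0 55): {"dp":[55,2,15,66]}

Answer: {"dp":[55,2,15,66]}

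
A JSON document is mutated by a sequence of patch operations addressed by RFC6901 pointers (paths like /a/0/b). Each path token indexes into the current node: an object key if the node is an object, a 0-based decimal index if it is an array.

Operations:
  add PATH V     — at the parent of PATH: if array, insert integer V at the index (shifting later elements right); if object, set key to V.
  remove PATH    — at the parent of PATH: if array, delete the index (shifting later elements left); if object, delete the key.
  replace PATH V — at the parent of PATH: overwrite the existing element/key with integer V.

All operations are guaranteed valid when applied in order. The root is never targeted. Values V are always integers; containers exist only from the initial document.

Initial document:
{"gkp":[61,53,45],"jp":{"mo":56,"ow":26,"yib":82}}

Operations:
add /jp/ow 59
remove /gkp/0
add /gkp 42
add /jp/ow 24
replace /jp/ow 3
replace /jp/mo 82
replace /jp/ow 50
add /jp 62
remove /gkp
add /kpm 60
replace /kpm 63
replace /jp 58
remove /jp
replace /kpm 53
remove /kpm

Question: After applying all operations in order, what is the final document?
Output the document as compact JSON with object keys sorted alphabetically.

After op 1 (add /jp/ow 59): {"gkp":[61,53,45],"jp":{"mo":56,"ow":59,"yib":82}}
After op 2 (remove /gkp/0): {"gkp":[53,45],"jp":{"mo":56,"ow":59,"yib":82}}
After op 3 (add /gkp 42): {"gkp":42,"jp":{"mo":56,"ow":59,"yib":82}}
After op 4 (add /jp/ow 24): {"gkp":42,"jp":{"mo":56,"ow":24,"yib":82}}
After op 5 (replace /jp/ow 3): {"gkp":42,"jp":{"mo":56,"ow":3,"yib":82}}
After op 6 (replace /jp/mo 82): {"gkp":42,"jp":{"mo":82,"ow":3,"yib":82}}
After op 7 (replace /jp/ow 50): {"gkp":42,"jp":{"mo":82,"ow":50,"yib":82}}
After op 8 (add /jp 62): {"gkp":42,"jp":62}
After op 9 (remove /gkp): {"jp":62}
After op 10 (add /kpm 60): {"jp":62,"kpm":60}
After op 11 (replace /kpm 63): {"jp":62,"kpm":63}
After op 12 (replace /jp 58): {"jp":58,"kpm":63}
After op 13 (remove /jp): {"kpm":63}
After op 14 (replace /kpm 53): {"kpm":53}
After op 15 (remove /kpm): {}

Answer: {}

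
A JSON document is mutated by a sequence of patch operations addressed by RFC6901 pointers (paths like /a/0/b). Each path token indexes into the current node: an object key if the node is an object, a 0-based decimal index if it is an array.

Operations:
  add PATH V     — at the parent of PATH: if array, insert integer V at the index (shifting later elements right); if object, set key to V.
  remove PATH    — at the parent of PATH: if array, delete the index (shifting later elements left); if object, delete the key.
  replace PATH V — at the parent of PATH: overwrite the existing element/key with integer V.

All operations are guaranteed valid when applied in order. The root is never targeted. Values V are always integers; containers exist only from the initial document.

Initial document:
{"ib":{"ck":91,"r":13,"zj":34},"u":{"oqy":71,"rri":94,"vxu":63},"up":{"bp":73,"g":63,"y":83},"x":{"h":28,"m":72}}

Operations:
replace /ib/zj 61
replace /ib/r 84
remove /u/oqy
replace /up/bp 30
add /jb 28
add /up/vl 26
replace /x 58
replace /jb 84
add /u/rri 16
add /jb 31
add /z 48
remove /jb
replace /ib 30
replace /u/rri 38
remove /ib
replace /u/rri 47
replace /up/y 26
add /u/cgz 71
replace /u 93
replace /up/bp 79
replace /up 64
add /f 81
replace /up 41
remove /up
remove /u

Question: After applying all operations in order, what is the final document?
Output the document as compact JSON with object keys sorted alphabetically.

After op 1 (replace /ib/zj 61): {"ib":{"ck":91,"r":13,"zj":61},"u":{"oqy":71,"rri":94,"vxu":63},"up":{"bp":73,"g":63,"y":83},"x":{"h":28,"m":72}}
After op 2 (replace /ib/r 84): {"ib":{"ck":91,"r":84,"zj":61},"u":{"oqy":71,"rri":94,"vxu":63},"up":{"bp":73,"g":63,"y":83},"x":{"h":28,"m":72}}
After op 3 (remove /u/oqy): {"ib":{"ck":91,"r":84,"zj":61},"u":{"rri":94,"vxu":63},"up":{"bp":73,"g":63,"y":83},"x":{"h":28,"m":72}}
After op 4 (replace /up/bp 30): {"ib":{"ck":91,"r":84,"zj":61},"u":{"rri":94,"vxu":63},"up":{"bp":30,"g":63,"y":83},"x":{"h":28,"m":72}}
After op 5 (add /jb 28): {"ib":{"ck":91,"r":84,"zj":61},"jb":28,"u":{"rri":94,"vxu":63},"up":{"bp":30,"g":63,"y":83},"x":{"h":28,"m":72}}
After op 6 (add /up/vl 26): {"ib":{"ck":91,"r":84,"zj":61},"jb":28,"u":{"rri":94,"vxu":63},"up":{"bp":30,"g":63,"vl":26,"y":83},"x":{"h":28,"m":72}}
After op 7 (replace /x 58): {"ib":{"ck":91,"r":84,"zj":61},"jb":28,"u":{"rri":94,"vxu":63},"up":{"bp":30,"g":63,"vl":26,"y":83},"x":58}
After op 8 (replace /jb 84): {"ib":{"ck":91,"r":84,"zj":61},"jb":84,"u":{"rri":94,"vxu":63},"up":{"bp":30,"g":63,"vl":26,"y":83},"x":58}
After op 9 (add /u/rri 16): {"ib":{"ck":91,"r":84,"zj":61},"jb":84,"u":{"rri":16,"vxu":63},"up":{"bp":30,"g":63,"vl":26,"y":83},"x":58}
After op 10 (add /jb 31): {"ib":{"ck":91,"r":84,"zj":61},"jb":31,"u":{"rri":16,"vxu":63},"up":{"bp":30,"g":63,"vl":26,"y":83},"x":58}
After op 11 (add /z 48): {"ib":{"ck":91,"r":84,"zj":61},"jb":31,"u":{"rri":16,"vxu":63},"up":{"bp":30,"g":63,"vl":26,"y":83},"x":58,"z":48}
After op 12 (remove /jb): {"ib":{"ck":91,"r":84,"zj":61},"u":{"rri":16,"vxu":63},"up":{"bp":30,"g":63,"vl":26,"y":83},"x":58,"z":48}
After op 13 (replace /ib 30): {"ib":30,"u":{"rri":16,"vxu":63},"up":{"bp":30,"g":63,"vl":26,"y":83},"x":58,"z":48}
After op 14 (replace /u/rri 38): {"ib":30,"u":{"rri":38,"vxu":63},"up":{"bp":30,"g":63,"vl":26,"y":83},"x":58,"z":48}
After op 15 (remove /ib): {"u":{"rri":38,"vxu":63},"up":{"bp":30,"g":63,"vl":26,"y":83},"x":58,"z":48}
After op 16 (replace /u/rri 47): {"u":{"rri":47,"vxu":63},"up":{"bp":30,"g":63,"vl":26,"y":83},"x":58,"z":48}
After op 17 (replace /up/y 26): {"u":{"rri":47,"vxu":63},"up":{"bp":30,"g":63,"vl":26,"y":26},"x":58,"z":48}
After op 18 (add /u/cgz 71): {"u":{"cgz":71,"rri":47,"vxu":63},"up":{"bp":30,"g":63,"vl":26,"y":26},"x":58,"z":48}
After op 19 (replace /u 93): {"u":93,"up":{"bp":30,"g":63,"vl":26,"y":26},"x":58,"z":48}
After op 20 (replace /up/bp 79): {"u":93,"up":{"bp":79,"g":63,"vl":26,"y":26},"x":58,"z":48}
After op 21 (replace /up 64): {"u":93,"up":64,"x":58,"z":48}
After op 22 (add /f 81): {"f":81,"u":93,"up":64,"x":58,"z":48}
After op 23 (replace /up 41): {"f":81,"u":93,"up":41,"x":58,"z":48}
After op 24 (remove /up): {"f":81,"u":93,"x":58,"z":48}
After op 25 (remove /u): {"f":81,"x":58,"z":48}

Answer: {"f":81,"x":58,"z":48}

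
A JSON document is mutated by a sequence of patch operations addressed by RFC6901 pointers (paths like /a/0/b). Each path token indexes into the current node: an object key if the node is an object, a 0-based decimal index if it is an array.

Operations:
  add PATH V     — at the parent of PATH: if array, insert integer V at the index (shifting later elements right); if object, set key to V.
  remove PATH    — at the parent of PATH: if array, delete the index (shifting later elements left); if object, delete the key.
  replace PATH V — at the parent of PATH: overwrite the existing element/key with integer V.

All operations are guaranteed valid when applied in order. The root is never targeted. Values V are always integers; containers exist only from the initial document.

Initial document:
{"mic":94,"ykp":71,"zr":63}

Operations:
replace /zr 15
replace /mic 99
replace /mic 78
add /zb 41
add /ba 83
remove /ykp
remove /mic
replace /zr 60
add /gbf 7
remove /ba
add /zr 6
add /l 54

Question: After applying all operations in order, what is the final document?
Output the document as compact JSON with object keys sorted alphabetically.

After op 1 (replace /zr 15): {"mic":94,"ykp":71,"zr":15}
After op 2 (replace /mic 99): {"mic":99,"ykp":71,"zr":15}
After op 3 (replace /mic 78): {"mic":78,"ykp":71,"zr":15}
After op 4 (add /zb 41): {"mic":78,"ykp":71,"zb":41,"zr":15}
After op 5 (add /ba 83): {"ba":83,"mic":78,"ykp":71,"zb":41,"zr":15}
After op 6 (remove /ykp): {"ba":83,"mic":78,"zb":41,"zr":15}
After op 7 (remove /mic): {"ba":83,"zb":41,"zr":15}
After op 8 (replace /zr 60): {"ba":83,"zb":41,"zr":60}
After op 9 (add /gbf 7): {"ba":83,"gbf":7,"zb":41,"zr":60}
After op 10 (remove /ba): {"gbf":7,"zb":41,"zr":60}
After op 11 (add /zr 6): {"gbf":7,"zb":41,"zr":6}
After op 12 (add /l 54): {"gbf":7,"l":54,"zb":41,"zr":6}

Answer: {"gbf":7,"l":54,"zb":41,"zr":6}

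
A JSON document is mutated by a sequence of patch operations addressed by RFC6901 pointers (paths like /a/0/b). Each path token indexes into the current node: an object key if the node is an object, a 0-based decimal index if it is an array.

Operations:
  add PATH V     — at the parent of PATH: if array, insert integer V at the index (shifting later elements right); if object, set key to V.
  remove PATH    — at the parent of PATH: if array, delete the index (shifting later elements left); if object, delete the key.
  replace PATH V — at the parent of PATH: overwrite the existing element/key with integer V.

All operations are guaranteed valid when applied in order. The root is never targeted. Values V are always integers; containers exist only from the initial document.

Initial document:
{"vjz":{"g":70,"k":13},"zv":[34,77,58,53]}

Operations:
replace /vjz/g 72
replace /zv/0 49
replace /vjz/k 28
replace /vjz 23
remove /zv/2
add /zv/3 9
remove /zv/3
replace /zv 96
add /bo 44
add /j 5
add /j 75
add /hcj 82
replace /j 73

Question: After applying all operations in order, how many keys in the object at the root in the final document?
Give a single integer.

After op 1 (replace /vjz/g 72): {"vjz":{"g":72,"k":13},"zv":[34,77,58,53]}
After op 2 (replace /zv/0 49): {"vjz":{"g":72,"k":13},"zv":[49,77,58,53]}
After op 3 (replace /vjz/k 28): {"vjz":{"g":72,"k":28},"zv":[49,77,58,53]}
After op 4 (replace /vjz 23): {"vjz":23,"zv":[49,77,58,53]}
After op 5 (remove /zv/2): {"vjz":23,"zv":[49,77,53]}
After op 6 (add /zv/3 9): {"vjz":23,"zv":[49,77,53,9]}
After op 7 (remove /zv/3): {"vjz":23,"zv":[49,77,53]}
After op 8 (replace /zv 96): {"vjz":23,"zv":96}
After op 9 (add /bo 44): {"bo":44,"vjz":23,"zv":96}
After op 10 (add /j 5): {"bo":44,"j":5,"vjz":23,"zv":96}
After op 11 (add /j 75): {"bo":44,"j":75,"vjz":23,"zv":96}
After op 12 (add /hcj 82): {"bo":44,"hcj":82,"j":75,"vjz":23,"zv":96}
After op 13 (replace /j 73): {"bo":44,"hcj":82,"j":73,"vjz":23,"zv":96}
Size at the root: 5

Answer: 5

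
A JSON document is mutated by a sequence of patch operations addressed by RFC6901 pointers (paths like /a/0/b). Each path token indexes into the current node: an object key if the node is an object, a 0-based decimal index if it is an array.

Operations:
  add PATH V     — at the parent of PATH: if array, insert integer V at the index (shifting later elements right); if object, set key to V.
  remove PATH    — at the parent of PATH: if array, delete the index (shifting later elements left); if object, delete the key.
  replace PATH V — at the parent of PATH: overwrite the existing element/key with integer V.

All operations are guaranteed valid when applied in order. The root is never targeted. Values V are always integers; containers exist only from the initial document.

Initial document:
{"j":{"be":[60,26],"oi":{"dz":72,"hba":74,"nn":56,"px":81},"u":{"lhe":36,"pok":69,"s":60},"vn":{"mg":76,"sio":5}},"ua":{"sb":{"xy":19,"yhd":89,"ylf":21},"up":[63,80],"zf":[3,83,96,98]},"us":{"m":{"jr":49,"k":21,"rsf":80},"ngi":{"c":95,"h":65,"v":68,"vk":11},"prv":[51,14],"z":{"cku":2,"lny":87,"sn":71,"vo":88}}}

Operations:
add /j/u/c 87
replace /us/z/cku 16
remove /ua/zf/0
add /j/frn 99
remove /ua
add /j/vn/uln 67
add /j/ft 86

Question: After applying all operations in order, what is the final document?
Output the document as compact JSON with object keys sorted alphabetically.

Answer: {"j":{"be":[60,26],"frn":99,"ft":86,"oi":{"dz":72,"hba":74,"nn":56,"px":81},"u":{"c":87,"lhe":36,"pok":69,"s":60},"vn":{"mg":76,"sio":5,"uln":67}},"us":{"m":{"jr":49,"k":21,"rsf":80},"ngi":{"c":95,"h":65,"v":68,"vk":11},"prv":[51,14],"z":{"cku":16,"lny":87,"sn":71,"vo":88}}}

Derivation:
After op 1 (add /j/u/c 87): {"j":{"be":[60,26],"oi":{"dz":72,"hba":74,"nn":56,"px":81},"u":{"c":87,"lhe":36,"pok":69,"s":60},"vn":{"mg":76,"sio":5}},"ua":{"sb":{"xy":19,"yhd":89,"ylf":21},"up":[63,80],"zf":[3,83,96,98]},"us":{"m":{"jr":49,"k":21,"rsf":80},"ngi":{"c":95,"h":65,"v":68,"vk":11},"prv":[51,14],"z":{"cku":2,"lny":87,"sn":71,"vo":88}}}
After op 2 (replace /us/z/cku 16): {"j":{"be":[60,26],"oi":{"dz":72,"hba":74,"nn":56,"px":81},"u":{"c":87,"lhe":36,"pok":69,"s":60},"vn":{"mg":76,"sio":5}},"ua":{"sb":{"xy":19,"yhd":89,"ylf":21},"up":[63,80],"zf":[3,83,96,98]},"us":{"m":{"jr":49,"k":21,"rsf":80},"ngi":{"c":95,"h":65,"v":68,"vk":11},"prv":[51,14],"z":{"cku":16,"lny":87,"sn":71,"vo":88}}}
After op 3 (remove /ua/zf/0): {"j":{"be":[60,26],"oi":{"dz":72,"hba":74,"nn":56,"px":81},"u":{"c":87,"lhe":36,"pok":69,"s":60},"vn":{"mg":76,"sio":5}},"ua":{"sb":{"xy":19,"yhd":89,"ylf":21},"up":[63,80],"zf":[83,96,98]},"us":{"m":{"jr":49,"k":21,"rsf":80},"ngi":{"c":95,"h":65,"v":68,"vk":11},"prv":[51,14],"z":{"cku":16,"lny":87,"sn":71,"vo":88}}}
After op 4 (add /j/frn 99): {"j":{"be":[60,26],"frn":99,"oi":{"dz":72,"hba":74,"nn":56,"px":81},"u":{"c":87,"lhe":36,"pok":69,"s":60},"vn":{"mg":76,"sio":5}},"ua":{"sb":{"xy":19,"yhd":89,"ylf":21},"up":[63,80],"zf":[83,96,98]},"us":{"m":{"jr":49,"k":21,"rsf":80},"ngi":{"c":95,"h":65,"v":68,"vk":11},"prv":[51,14],"z":{"cku":16,"lny":87,"sn":71,"vo":88}}}
After op 5 (remove /ua): {"j":{"be":[60,26],"frn":99,"oi":{"dz":72,"hba":74,"nn":56,"px":81},"u":{"c":87,"lhe":36,"pok":69,"s":60},"vn":{"mg":76,"sio":5}},"us":{"m":{"jr":49,"k":21,"rsf":80},"ngi":{"c":95,"h":65,"v":68,"vk":11},"prv":[51,14],"z":{"cku":16,"lny":87,"sn":71,"vo":88}}}
After op 6 (add /j/vn/uln 67): {"j":{"be":[60,26],"frn":99,"oi":{"dz":72,"hba":74,"nn":56,"px":81},"u":{"c":87,"lhe":36,"pok":69,"s":60},"vn":{"mg":76,"sio":5,"uln":67}},"us":{"m":{"jr":49,"k":21,"rsf":80},"ngi":{"c":95,"h":65,"v":68,"vk":11},"prv":[51,14],"z":{"cku":16,"lny":87,"sn":71,"vo":88}}}
After op 7 (add /j/ft 86): {"j":{"be":[60,26],"frn":99,"ft":86,"oi":{"dz":72,"hba":74,"nn":56,"px":81},"u":{"c":87,"lhe":36,"pok":69,"s":60},"vn":{"mg":76,"sio":5,"uln":67}},"us":{"m":{"jr":49,"k":21,"rsf":80},"ngi":{"c":95,"h":65,"v":68,"vk":11},"prv":[51,14],"z":{"cku":16,"lny":87,"sn":71,"vo":88}}}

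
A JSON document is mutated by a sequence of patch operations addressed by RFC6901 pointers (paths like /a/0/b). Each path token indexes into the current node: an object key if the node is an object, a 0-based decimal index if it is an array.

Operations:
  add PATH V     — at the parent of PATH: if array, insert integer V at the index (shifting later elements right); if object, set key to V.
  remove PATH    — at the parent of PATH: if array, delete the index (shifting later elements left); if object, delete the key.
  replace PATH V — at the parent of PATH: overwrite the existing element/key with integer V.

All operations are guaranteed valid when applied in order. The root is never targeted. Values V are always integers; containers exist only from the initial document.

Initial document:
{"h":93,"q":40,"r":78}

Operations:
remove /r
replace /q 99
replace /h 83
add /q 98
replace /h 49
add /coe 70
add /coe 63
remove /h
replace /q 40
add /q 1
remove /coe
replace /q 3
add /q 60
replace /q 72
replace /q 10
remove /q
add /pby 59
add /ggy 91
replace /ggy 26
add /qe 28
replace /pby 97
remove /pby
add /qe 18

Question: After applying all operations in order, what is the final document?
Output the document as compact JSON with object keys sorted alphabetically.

After op 1 (remove /r): {"h":93,"q":40}
After op 2 (replace /q 99): {"h":93,"q":99}
After op 3 (replace /h 83): {"h":83,"q":99}
After op 4 (add /q 98): {"h":83,"q":98}
After op 5 (replace /h 49): {"h":49,"q":98}
After op 6 (add /coe 70): {"coe":70,"h":49,"q":98}
After op 7 (add /coe 63): {"coe":63,"h":49,"q":98}
After op 8 (remove /h): {"coe":63,"q":98}
After op 9 (replace /q 40): {"coe":63,"q":40}
After op 10 (add /q 1): {"coe":63,"q":1}
After op 11 (remove /coe): {"q":1}
After op 12 (replace /q 3): {"q":3}
After op 13 (add /q 60): {"q":60}
After op 14 (replace /q 72): {"q":72}
After op 15 (replace /q 10): {"q":10}
After op 16 (remove /q): {}
After op 17 (add /pby 59): {"pby":59}
After op 18 (add /ggy 91): {"ggy":91,"pby":59}
After op 19 (replace /ggy 26): {"ggy":26,"pby":59}
After op 20 (add /qe 28): {"ggy":26,"pby":59,"qe":28}
After op 21 (replace /pby 97): {"ggy":26,"pby":97,"qe":28}
After op 22 (remove /pby): {"ggy":26,"qe":28}
After op 23 (add /qe 18): {"ggy":26,"qe":18}

Answer: {"ggy":26,"qe":18}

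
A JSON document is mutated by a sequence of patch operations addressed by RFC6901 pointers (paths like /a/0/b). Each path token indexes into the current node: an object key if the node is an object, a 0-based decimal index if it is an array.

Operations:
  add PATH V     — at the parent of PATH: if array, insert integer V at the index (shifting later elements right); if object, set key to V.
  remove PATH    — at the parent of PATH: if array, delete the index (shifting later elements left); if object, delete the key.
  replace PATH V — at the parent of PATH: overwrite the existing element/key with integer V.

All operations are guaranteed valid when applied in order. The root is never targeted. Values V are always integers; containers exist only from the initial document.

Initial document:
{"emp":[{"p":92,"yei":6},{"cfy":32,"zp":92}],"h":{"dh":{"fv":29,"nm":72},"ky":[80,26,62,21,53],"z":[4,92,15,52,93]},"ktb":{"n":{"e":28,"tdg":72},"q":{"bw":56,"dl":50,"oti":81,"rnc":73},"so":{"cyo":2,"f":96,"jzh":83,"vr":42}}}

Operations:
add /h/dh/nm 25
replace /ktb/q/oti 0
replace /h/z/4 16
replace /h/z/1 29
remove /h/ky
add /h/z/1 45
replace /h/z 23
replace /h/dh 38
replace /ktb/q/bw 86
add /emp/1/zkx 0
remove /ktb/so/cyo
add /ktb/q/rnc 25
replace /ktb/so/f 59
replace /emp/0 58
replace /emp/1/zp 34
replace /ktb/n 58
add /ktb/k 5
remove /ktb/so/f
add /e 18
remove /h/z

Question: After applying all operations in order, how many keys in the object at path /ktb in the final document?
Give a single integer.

After op 1 (add /h/dh/nm 25): {"emp":[{"p":92,"yei":6},{"cfy":32,"zp":92}],"h":{"dh":{"fv":29,"nm":25},"ky":[80,26,62,21,53],"z":[4,92,15,52,93]},"ktb":{"n":{"e":28,"tdg":72},"q":{"bw":56,"dl":50,"oti":81,"rnc":73},"so":{"cyo":2,"f":96,"jzh":83,"vr":42}}}
After op 2 (replace /ktb/q/oti 0): {"emp":[{"p":92,"yei":6},{"cfy":32,"zp":92}],"h":{"dh":{"fv":29,"nm":25},"ky":[80,26,62,21,53],"z":[4,92,15,52,93]},"ktb":{"n":{"e":28,"tdg":72},"q":{"bw":56,"dl":50,"oti":0,"rnc":73},"so":{"cyo":2,"f":96,"jzh":83,"vr":42}}}
After op 3 (replace /h/z/4 16): {"emp":[{"p":92,"yei":6},{"cfy":32,"zp":92}],"h":{"dh":{"fv":29,"nm":25},"ky":[80,26,62,21,53],"z":[4,92,15,52,16]},"ktb":{"n":{"e":28,"tdg":72},"q":{"bw":56,"dl":50,"oti":0,"rnc":73},"so":{"cyo":2,"f":96,"jzh":83,"vr":42}}}
After op 4 (replace /h/z/1 29): {"emp":[{"p":92,"yei":6},{"cfy":32,"zp":92}],"h":{"dh":{"fv":29,"nm":25},"ky":[80,26,62,21,53],"z":[4,29,15,52,16]},"ktb":{"n":{"e":28,"tdg":72},"q":{"bw":56,"dl":50,"oti":0,"rnc":73},"so":{"cyo":2,"f":96,"jzh":83,"vr":42}}}
After op 5 (remove /h/ky): {"emp":[{"p":92,"yei":6},{"cfy":32,"zp":92}],"h":{"dh":{"fv":29,"nm":25},"z":[4,29,15,52,16]},"ktb":{"n":{"e":28,"tdg":72},"q":{"bw":56,"dl":50,"oti":0,"rnc":73},"so":{"cyo":2,"f":96,"jzh":83,"vr":42}}}
After op 6 (add /h/z/1 45): {"emp":[{"p":92,"yei":6},{"cfy":32,"zp":92}],"h":{"dh":{"fv":29,"nm":25},"z":[4,45,29,15,52,16]},"ktb":{"n":{"e":28,"tdg":72},"q":{"bw":56,"dl":50,"oti":0,"rnc":73},"so":{"cyo":2,"f":96,"jzh":83,"vr":42}}}
After op 7 (replace /h/z 23): {"emp":[{"p":92,"yei":6},{"cfy":32,"zp":92}],"h":{"dh":{"fv":29,"nm":25},"z":23},"ktb":{"n":{"e":28,"tdg":72},"q":{"bw":56,"dl":50,"oti":0,"rnc":73},"so":{"cyo":2,"f":96,"jzh":83,"vr":42}}}
After op 8 (replace /h/dh 38): {"emp":[{"p":92,"yei":6},{"cfy":32,"zp":92}],"h":{"dh":38,"z":23},"ktb":{"n":{"e":28,"tdg":72},"q":{"bw":56,"dl":50,"oti":0,"rnc":73},"so":{"cyo":2,"f":96,"jzh":83,"vr":42}}}
After op 9 (replace /ktb/q/bw 86): {"emp":[{"p":92,"yei":6},{"cfy":32,"zp":92}],"h":{"dh":38,"z":23},"ktb":{"n":{"e":28,"tdg":72},"q":{"bw":86,"dl":50,"oti":0,"rnc":73},"so":{"cyo":2,"f":96,"jzh":83,"vr":42}}}
After op 10 (add /emp/1/zkx 0): {"emp":[{"p":92,"yei":6},{"cfy":32,"zkx":0,"zp":92}],"h":{"dh":38,"z":23},"ktb":{"n":{"e":28,"tdg":72},"q":{"bw":86,"dl":50,"oti":0,"rnc":73},"so":{"cyo":2,"f":96,"jzh":83,"vr":42}}}
After op 11 (remove /ktb/so/cyo): {"emp":[{"p":92,"yei":6},{"cfy":32,"zkx":0,"zp":92}],"h":{"dh":38,"z":23},"ktb":{"n":{"e":28,"tdg":72},"q":{"bw":86,"dl":50,"oti":0,"rnc":73},"so":{"f":96,"jzh":83,"vr":42}}}
After op 12 (add /ktb/q/rnc 25): {"emp":[{"p":92,"yei":6},{"cfy":32,"zkx":0,"zp":92}],"h":{"dh":38,"z":23},"ktb":{"n":{"e":28,"tdg":72},"q":{"bw":86,"dl":50,"oti":0,"rnc":25},"so":{"f":96,"jzh":83,"vr":42}}}
After op 13 (replace /ktb/so/f 59): {"emp":[{"p":92,"yei":6},{"cfy":32,"zkx":0,"zp":92}],"h":{"dh":38,"z":23},"ktb":{"n":{"e":28,"tdg":72},"q":{"bw":86,"dl":50,"oti":0,"rnc":25},"so":{"f":59,"jzh":83,"vr":42}}}
After op 14 (replace /emp/0 58): {"emp":[58,{"cfy":32,"zkx":0,"zp":92}],"h":{"dh":38,"z":23},"ktb":{"n":{"e":28,"tdg":72},"q":{"bw":86,"dl":50,"oti":0,"rnc":25},"so":{"f":59,"jzh":83,"vr":42}}}
After op 15 (replace /emp/1/zp 34): {"emp":[58,{"cfy":32,"zkx":0,"zp":34}],"h":{"dh":38,"z":23},"ktb":{"n":{"e":28,"tdg":72},"q":{"bw":86,"dl":50,"oti":0,"rnc":25},"so":{"f":59,"jzh":83,"vr":42}}}
After op 16 (replace /ktb/n 58): {"emp":[58,{"cfy":32,"zkx":0,"zp":34}],"h":{"dh":38,"z":23},"ktb":{"n":58,"q":{"bw":86,"dl":50,"oti":0,"rnc":25},"so":{"f":59,"jzh":83,"vr":42}}}
After op 17 (add /ktb/k 5): {"emp":[58,{"cfy":32,"zkx":0,"zp":34}],"h":{"dh":38,"z":23},"ktb":{"k":5,"n":58,"q":{"bw":86,"dl":50,"oti":0,"rnc":25},"so":{"f":59,"jzh":83,"vr":42}}}
After op 18 (remove /ktb/so/f): {"emp":[58,{"cfy":32,"zkx":0,"zp":34}],"h":{"dh":38,"z":23},"ktb":{"k":5,"n":58,"q":{"bw":86,"dl":50,"oti":0,"rnc":25},"so":{"jzh":83,"vr":42}}}
After op 19 (add /e 18): {"e":18,"emp":[58,{"cfy":32,"zkx":0,"zp":34}],"h":{"dh":38,"z":23},"ktb":{"k":5,"n":58,"q":{"bw":86,"dl":50,"oti":0,"rnc":25},"so":{"jzh":83,"vr":42}}}
After op 20 (remove /h/z): {"e":18,"emp":[58,{"cfy":32,"zkx":0,"zp":34}],"h":{"dh":38},"ktb":{"k":5,"n":58,"q":{"bw":86,"dl":50,"oti":0,"rnc":25},"so":{"jzh":83,"vr":42}}}
Size at path /ktb: 4

Answer: 4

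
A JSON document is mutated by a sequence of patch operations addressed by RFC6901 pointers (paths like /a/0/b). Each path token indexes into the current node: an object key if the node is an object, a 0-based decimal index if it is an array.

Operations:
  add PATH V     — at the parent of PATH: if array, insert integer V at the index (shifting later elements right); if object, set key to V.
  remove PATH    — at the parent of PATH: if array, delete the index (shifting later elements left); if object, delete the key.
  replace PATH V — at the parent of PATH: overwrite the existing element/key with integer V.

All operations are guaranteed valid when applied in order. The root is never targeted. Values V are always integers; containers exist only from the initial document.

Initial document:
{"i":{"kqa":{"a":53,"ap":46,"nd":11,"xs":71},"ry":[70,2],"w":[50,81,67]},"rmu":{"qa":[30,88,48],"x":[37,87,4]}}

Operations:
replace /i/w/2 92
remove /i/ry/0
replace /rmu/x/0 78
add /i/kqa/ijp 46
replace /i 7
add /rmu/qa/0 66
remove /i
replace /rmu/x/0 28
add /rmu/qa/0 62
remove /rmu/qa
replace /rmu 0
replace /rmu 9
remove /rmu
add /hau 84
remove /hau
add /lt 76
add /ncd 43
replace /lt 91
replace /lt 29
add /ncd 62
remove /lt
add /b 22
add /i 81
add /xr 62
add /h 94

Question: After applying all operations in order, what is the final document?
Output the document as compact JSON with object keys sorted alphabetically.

Answer: {"b":22,"h":94,"i":81,"ncd":62,"xr":62}

Derivation:
After op 1 (replace /i/w/2 92): {"i":{"kqa":{"a":53,"ap":46,"nd":11,"xs":71},"ry":[70,2],"w":[50,81,92]},"rmu":{"qa":[30,88,48],"x":[37,87,4]}}
After op 2 (remove /i/ry/0): {"i":{"kqa":{"a":53,"ap":46,"nd":11,"xs":71},"ry":[2],"w":[50,81,92]},"rmu":{"qa":[30,88,48],"x":[37,87,4]}}
After op 3 (replace /rmu/x/0 78): {"i":{"kqa":{"a":53,"ap":46,"nd":11,"xs":71},"ry":[2],"w":[50,81,92]},"rmu":{"qa":[30,88,48],"x":[78,87,4]}}
After op 4 (add /i/kqa/ijp 46): {"i":{"kqa":{"a":53,"ap":46,"ijp":46,"nd":11,"xs":71},"ry":[2],"w":[50,81,92]},"rmu":{"qa":[30,88,48],"x":[78,87,4]}}
After op 5 (replace /i 7): {"i":7,"rmu":{"qa":[30,88,48],"x":[78,87,4]}}
After op 6 (add /rmu/qa/0 66): {"i":7,"rmu":{"qa":[66,30,88,48],"x":[78,87,4]}}
After op 7 (remove /i): {"rmu":{"qa":[66,30,88,48],"x":[78,87,4]}}
After op 8 (replace /rmu/x/0 28): {"rmu":{"qa":[66,30,88,48],"x":[28,87,4]}}
After op 9 (add /rmu/qa/0 62): {"rmu":{"qa":[62,66,30,88,48],"x":[28,87,4]}}
After op 10 (remove /rmu/qa): {"rmu":{"x":[28,87,4]}}
After op 11 (replace /rmu 0): {"rmu":0}
After op 12 (replace /rmu 9): {"rmu":9}
After op 13 (remove /rmu): {}
After op 14 (add /hau 84): {"hau":84}
After op 15 (remove /hau): {}
After op 16 (add /lt 76): {"lt":76}
After op 17 (add /ncd 43): {"lt":76,"ncd":43}
After op 18 (replace /lt 91): {"lt":91,"ncd":43}
After op 19 (replace /lt 29): {"lt":29,"ncd":43}
After op 20 (add /ncd 62): {"lt":29,"ncd":62}
After op 21 (remove /lt): {"ncd":62}
After op 22 (add /b 22): {"b":22,"ncd":62}
After op 23 (add /i 81): {"b":22,"i":81,"ncd":62}
After op 24 (add /xr 62): {"b":22,"i":81,"ncd":62,"xr":62}
After op 25 (add /h 94): {"b":22,"h":94,"i":81,"ncd":62,"xr":62}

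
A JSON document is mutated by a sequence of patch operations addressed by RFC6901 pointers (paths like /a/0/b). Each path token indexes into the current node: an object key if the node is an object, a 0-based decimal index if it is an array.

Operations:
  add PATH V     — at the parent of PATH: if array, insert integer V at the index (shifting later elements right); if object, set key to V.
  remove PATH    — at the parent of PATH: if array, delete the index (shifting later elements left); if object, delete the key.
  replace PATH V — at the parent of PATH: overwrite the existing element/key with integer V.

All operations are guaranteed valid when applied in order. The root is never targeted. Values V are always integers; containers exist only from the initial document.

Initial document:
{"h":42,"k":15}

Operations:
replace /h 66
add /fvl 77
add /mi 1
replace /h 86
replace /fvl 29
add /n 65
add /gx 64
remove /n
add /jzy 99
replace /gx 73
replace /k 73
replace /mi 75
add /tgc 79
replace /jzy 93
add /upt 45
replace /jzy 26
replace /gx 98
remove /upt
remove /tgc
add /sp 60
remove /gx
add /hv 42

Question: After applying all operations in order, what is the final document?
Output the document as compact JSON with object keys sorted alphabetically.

Answer: {"fvl":29,"h":86,"hv":42,"jzy":26,"k":73,"mi":75,"sp":60}

Derivation:
After op 1 (replace /h 66): {"h":66,"k":15}
After op 2 (add /fvl 77): {"fvl":77,"h":66,"k":15}
After op 3 (add /mi 1): {"fvl":77,"h":66,"k":15,"mi":1}
After op 4 (replace /h 86): {"fvl":77,"h":86,"k":15,"mi":1}
After op 5 (replace /fvl 29): {"fvl":29,"h":86,"k":15,"mi":1}
After op 6 (add /n 65): {"fvl":29,"h":86,"k":15,"mi":1,"n":65}
After op 7 (add /gx 64): {"fvl":29,"gx":64,"h":86,"k":15,"mi":1,"n":65}
After op 8 (remove /n): {"fvl":29,"gx":64,"h":86,"k":15,"mi":1}
After op 9 (add /jzy 99): {"fvl":29,"gx":64,"h":86,"jzy":99,"k":15,"mi":1}
After op 10 (replace /gx 73): {"fvl":29,"gx":73,"h":86,"jzy":99,"k":15,"mi":1}
After op 11 (replace /k 73): {"fvl":29,"gx":73,"h":86,"jzy":99,"k":73,"mi":1}
After op 12 (replace /mi 75): {"fvl":29,"gx":73,"h":86,"jzy":99,"k":73,"mi":75}
After op 13 (add /tgc 79): {"fvl":29,"gx":73,"h":86,"jzy":99,"k":73,"mi":75,"tgc":79}
After op 14 (replace /jzy 93): {"fvl":29,"gx":73,"h":86,"jzy":93,"k":73,"mi":75,"tgc":79}
After op 15 (add /upt 45): {"fvl":29,"gx":73,"h":86,"jzy":93,"k":73,"mi":75,"tgc":79,"upt":45}
After op 16 (replace /jzy 26): {"fvl":29,"gx":73,"h":86,"jzy":26,"k":73,"mi":75,"tgc":79,"upt":45}
After op 17 (replace /gx 98): {"fvl":29,"gx":98,"h":86,"jzy":26,"k":73,"mi":75,"tgc":79,"upt":45}
After op 18 (remove /upt): {"fvl":29,"gx":98,"h":86,"jzy":26,"k":73,"mi":75,"tgc":79}
After op 19 (remove /tgc): {"fvl":29,"gx":98,"h":86,"jzy":26,"k":73,"mi":75}
After op 20 (add /sp 60): {"fvl":29,"gx":98,"h":86,"jzy":26,"k":73,"mi":75,"sp":60}
After op 21 (remove /gx): {"fvl":29,"h":86,"jzy":26,"k":73,"mi":75,"sp":60}
After op 22 (add /hv 42): {"fvl":29,"h":86,"hv":42,"jzy":26,"k":73,"mi":75,"sp":60}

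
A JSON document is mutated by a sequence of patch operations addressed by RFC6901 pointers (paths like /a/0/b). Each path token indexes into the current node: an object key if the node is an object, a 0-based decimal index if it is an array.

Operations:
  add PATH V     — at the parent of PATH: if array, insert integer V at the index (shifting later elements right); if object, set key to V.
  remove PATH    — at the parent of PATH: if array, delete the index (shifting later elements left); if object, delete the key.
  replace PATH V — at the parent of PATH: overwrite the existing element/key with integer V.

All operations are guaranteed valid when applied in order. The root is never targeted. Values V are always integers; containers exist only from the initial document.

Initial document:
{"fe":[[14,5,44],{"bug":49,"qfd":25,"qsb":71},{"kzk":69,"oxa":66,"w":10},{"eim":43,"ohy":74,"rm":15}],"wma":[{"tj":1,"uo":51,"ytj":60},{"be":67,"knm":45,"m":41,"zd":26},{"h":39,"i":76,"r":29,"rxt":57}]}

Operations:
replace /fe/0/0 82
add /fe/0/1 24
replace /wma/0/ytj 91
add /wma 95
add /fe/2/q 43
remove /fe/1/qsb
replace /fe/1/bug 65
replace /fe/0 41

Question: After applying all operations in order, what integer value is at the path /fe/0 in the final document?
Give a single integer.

After op 1 (replace /fe/0/0 82): {"fe":[[82,5,44],{"bug":49,"qfd":25,"qsb":71},{"kzk":69,"oxa":66,"w":10},{"eim":43,"ohy":74,"rm":15}],"wma":[{"tj":1,"uo":51,"ytj":60},{"be":67,"knm":45,"m":41,"zd":26},{"h":39,"i":76,"r":29,"rxt":57}]}
After op 2 (add /fe/0/1 24): {"fe":[[82,24,5,44],{"bug":49,"qfd":25,"qsb":71},{"kzk":69,"oxa":66,"w":10},{"eim":43,"ohy":74,"rm":15}],"wma":[{"tj":1,"uo":51,"ytj":60},{"be":67,"knm":45,"m":41,"zd":26},{"h":39,"i":76,"r":29,"rxt":57}]}
After op 3 (replace /wma/0/ytj 91): {"fe":[[82,24,5,44],{"bug":49,"qfd":25,"qsb":71},{"kzk":69,"oxa":66,"w":10},{"eim":43,"ohy":74,"rm":15}],"wma":[{"tj":1,"uo":51,"ytj":91},{"be":67,"knm":45,"m":41,"zd":26},{"h":39,"i":76,"r":29,"rxt":57}]}
After op 4 (add /wma 95): {"fe":[[82,24,5,44],{"bug":49,"qfd":25,"qsb":71},{"kzk":69,"oxa":66,"w":10},{"eim":43,"ohy":74,"rm":15}],"wma":95}
After op 5 (add /fe/2/q 43): {"fe":[[82,24,5,44],{"bug":49,"qfd":25,"qsb":71},{"kzk":69,"oxa":66,"q":43,"w":10},{"eim":43,"ohy":74,"rm":15}],"wma":95}
After op 6 (remove /fe/1/qsb): {"fe":[[82,24,5,44],{"bug":49,"qfd":25},{"kzk":69,"oxa":66,"q":43,"w":10},{"eim":43,"ohy":74,"rm":15}],"wma":95}
After op 7 (replace /fe/1/bug 65): {"fe":[[82,24,5,44],{"bug":65,"qfd":25},{"kzk":69,"oxa":66,"q":43,"w":10},{"eim":43,"ohy":74,"rm":15}],"wma":95}
After op 8 (replace /fe/0 41): {"fe":[41,{"bug":65,"qfd":25},{"kzk":69,"oxa":66,"q":43,"w":10},{"eim":43,"ohy":74,"rm":15}],"wma":95}
Value at /fe/0: 41

Answer: 41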